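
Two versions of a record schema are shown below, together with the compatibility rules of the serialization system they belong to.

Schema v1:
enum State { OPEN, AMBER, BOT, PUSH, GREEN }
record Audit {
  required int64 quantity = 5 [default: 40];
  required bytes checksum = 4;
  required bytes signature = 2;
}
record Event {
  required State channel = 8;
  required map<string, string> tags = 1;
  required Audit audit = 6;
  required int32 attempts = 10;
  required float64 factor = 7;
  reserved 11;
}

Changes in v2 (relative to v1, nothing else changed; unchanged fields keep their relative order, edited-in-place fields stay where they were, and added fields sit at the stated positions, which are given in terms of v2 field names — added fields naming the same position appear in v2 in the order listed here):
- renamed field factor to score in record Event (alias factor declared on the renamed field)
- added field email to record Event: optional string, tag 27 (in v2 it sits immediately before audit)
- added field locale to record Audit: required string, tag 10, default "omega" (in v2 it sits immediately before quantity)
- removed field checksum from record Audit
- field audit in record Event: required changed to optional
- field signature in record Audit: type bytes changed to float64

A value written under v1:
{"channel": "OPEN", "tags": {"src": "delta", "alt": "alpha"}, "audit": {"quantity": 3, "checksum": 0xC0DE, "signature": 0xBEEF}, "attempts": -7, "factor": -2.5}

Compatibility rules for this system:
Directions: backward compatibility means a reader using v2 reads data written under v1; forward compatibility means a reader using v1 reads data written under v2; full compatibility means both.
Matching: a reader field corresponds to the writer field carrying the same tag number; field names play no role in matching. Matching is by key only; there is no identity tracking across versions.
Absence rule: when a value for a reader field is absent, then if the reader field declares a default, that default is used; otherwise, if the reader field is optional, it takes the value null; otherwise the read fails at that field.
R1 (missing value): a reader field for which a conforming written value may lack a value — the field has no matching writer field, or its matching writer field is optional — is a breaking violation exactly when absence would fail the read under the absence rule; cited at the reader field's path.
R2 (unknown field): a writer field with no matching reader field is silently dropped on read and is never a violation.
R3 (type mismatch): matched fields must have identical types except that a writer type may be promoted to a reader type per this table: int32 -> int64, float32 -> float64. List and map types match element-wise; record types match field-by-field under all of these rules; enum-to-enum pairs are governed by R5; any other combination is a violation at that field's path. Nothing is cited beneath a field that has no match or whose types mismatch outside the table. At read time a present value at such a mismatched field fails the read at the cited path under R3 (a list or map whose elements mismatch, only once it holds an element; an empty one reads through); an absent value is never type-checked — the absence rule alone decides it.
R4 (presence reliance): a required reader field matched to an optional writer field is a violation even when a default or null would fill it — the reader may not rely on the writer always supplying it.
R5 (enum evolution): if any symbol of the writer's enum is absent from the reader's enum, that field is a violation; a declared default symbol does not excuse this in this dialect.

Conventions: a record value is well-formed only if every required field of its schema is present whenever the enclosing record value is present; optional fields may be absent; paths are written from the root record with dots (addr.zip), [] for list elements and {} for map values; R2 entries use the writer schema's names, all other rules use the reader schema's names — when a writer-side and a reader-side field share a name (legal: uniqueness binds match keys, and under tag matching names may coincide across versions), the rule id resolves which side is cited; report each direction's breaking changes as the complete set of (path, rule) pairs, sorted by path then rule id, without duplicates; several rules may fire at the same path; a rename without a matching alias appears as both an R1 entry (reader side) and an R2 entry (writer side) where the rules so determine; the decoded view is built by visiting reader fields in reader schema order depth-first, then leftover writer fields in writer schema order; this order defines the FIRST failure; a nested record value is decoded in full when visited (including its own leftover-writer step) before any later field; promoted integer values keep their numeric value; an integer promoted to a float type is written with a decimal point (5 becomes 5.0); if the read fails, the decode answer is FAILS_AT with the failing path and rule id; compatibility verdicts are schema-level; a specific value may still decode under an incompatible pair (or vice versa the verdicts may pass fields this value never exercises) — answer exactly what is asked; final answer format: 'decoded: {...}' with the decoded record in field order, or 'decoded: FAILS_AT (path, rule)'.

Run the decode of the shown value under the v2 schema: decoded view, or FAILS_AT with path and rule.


decoded: FAILS_AT (audit.signature, R3)

each type pair in Event: writer, then reader
migrating the Event value to v2:
  channel := "OPEN"
  tags := {"src": "delta", "alt": "alpha"}
  email := null (absent, optional -> null)
  audit.locale := "omega" (absent -> default)
  audit.quantity := 3
  read fails at audit.signature under R3
  => FAILS_AT (audit.signature, R3)
checking off the Event differences that do not matter here:
  renamed field factor to score in record Event (alias factor declared on the renamed field) -> triggers nothing under the printed rules; the Event answer is the same either way
  added field email to record Event: optional string, tag 27 (in v2 it sits immediately before audit) -> triggers nothing under the printed rules; the Event answer is the same either way
  added field locale to record Audit: required string, tag 10, default "omega" (in v2 it sits immediately before quantity) -> triggers nothing under the printed rules; the Event answer is the same either way
  removed field checksum from record Audit -> affects the rule determinations only; this particular Event value decodes identically


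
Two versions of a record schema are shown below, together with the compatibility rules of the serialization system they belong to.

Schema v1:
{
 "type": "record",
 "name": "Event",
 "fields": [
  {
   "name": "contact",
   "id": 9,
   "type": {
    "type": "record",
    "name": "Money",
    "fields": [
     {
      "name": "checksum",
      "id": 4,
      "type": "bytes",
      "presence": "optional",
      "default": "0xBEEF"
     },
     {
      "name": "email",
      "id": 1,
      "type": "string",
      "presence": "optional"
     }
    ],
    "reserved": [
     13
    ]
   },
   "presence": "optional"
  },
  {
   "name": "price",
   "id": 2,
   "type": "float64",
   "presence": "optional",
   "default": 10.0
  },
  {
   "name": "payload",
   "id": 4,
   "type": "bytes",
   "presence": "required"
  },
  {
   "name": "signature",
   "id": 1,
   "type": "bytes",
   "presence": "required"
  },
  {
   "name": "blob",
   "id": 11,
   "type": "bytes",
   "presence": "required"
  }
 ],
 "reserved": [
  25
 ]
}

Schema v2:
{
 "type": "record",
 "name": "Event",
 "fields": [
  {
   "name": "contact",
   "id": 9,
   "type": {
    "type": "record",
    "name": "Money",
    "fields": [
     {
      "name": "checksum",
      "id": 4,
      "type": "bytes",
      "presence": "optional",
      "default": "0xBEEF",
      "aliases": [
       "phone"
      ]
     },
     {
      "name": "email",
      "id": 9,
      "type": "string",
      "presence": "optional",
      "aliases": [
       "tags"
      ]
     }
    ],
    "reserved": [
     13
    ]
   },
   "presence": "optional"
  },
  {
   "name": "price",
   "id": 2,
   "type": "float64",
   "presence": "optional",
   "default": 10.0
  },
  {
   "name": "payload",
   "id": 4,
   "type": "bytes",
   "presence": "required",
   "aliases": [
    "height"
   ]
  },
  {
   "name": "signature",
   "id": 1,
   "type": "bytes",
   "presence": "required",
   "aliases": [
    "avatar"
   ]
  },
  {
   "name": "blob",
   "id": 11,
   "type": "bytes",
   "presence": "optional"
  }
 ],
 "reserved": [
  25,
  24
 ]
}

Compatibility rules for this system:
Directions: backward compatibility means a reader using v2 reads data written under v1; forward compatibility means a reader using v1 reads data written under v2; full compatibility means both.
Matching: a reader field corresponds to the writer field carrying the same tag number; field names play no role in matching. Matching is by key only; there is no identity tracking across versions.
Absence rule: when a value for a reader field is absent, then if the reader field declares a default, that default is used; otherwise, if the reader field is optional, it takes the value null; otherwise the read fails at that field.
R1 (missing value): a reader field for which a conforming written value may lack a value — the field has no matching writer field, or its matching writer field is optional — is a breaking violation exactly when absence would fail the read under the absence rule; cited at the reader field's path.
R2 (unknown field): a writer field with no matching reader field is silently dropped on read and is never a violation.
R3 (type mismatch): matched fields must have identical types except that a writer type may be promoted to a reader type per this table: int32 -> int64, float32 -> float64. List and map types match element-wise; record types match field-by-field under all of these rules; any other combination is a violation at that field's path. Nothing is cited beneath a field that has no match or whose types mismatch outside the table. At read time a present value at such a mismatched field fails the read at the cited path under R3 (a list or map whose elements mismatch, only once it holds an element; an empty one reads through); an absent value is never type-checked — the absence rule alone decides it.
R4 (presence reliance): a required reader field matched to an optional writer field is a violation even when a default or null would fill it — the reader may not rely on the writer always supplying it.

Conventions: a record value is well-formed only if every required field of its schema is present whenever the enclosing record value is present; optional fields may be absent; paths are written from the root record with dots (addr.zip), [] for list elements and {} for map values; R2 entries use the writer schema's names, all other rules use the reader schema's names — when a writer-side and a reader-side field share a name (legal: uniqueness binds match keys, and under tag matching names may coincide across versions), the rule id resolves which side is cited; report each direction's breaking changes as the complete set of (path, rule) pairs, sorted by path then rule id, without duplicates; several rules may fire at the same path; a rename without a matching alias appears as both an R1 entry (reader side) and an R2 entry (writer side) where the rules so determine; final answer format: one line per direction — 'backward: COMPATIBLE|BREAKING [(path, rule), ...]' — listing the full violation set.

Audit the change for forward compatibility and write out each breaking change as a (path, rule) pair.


forward: BREAKING [(blob, R1), (blob, R4)]

each type pair in Event: writer, then reader
forward pass over Event, reader schema v1, writer schema v2:
  contact: Money -> Money, writer optional; from contact
  price: float64 -> float64, writer optional; from price
  payload: bytes -> bytes, writer required; from payload
  signature: bytes -> bytes, writer required; from signature
  blob: bytes -> bytes, writer optional; from blob
  contact.checksum: bytes -> bytes, writer optional; from contact.checksum
  contact.email: no writer-side match
  leftover writer field: contact.email
  violation R1 at blob
  violation R4 at blob
  => 2 violation(s): forward is BREAKING for Event
the rest of the Event diff is inert for this question:
  field email in record Money: tag 1 changed to 9 -> triggers nothing under Event's printed rules — same verdict


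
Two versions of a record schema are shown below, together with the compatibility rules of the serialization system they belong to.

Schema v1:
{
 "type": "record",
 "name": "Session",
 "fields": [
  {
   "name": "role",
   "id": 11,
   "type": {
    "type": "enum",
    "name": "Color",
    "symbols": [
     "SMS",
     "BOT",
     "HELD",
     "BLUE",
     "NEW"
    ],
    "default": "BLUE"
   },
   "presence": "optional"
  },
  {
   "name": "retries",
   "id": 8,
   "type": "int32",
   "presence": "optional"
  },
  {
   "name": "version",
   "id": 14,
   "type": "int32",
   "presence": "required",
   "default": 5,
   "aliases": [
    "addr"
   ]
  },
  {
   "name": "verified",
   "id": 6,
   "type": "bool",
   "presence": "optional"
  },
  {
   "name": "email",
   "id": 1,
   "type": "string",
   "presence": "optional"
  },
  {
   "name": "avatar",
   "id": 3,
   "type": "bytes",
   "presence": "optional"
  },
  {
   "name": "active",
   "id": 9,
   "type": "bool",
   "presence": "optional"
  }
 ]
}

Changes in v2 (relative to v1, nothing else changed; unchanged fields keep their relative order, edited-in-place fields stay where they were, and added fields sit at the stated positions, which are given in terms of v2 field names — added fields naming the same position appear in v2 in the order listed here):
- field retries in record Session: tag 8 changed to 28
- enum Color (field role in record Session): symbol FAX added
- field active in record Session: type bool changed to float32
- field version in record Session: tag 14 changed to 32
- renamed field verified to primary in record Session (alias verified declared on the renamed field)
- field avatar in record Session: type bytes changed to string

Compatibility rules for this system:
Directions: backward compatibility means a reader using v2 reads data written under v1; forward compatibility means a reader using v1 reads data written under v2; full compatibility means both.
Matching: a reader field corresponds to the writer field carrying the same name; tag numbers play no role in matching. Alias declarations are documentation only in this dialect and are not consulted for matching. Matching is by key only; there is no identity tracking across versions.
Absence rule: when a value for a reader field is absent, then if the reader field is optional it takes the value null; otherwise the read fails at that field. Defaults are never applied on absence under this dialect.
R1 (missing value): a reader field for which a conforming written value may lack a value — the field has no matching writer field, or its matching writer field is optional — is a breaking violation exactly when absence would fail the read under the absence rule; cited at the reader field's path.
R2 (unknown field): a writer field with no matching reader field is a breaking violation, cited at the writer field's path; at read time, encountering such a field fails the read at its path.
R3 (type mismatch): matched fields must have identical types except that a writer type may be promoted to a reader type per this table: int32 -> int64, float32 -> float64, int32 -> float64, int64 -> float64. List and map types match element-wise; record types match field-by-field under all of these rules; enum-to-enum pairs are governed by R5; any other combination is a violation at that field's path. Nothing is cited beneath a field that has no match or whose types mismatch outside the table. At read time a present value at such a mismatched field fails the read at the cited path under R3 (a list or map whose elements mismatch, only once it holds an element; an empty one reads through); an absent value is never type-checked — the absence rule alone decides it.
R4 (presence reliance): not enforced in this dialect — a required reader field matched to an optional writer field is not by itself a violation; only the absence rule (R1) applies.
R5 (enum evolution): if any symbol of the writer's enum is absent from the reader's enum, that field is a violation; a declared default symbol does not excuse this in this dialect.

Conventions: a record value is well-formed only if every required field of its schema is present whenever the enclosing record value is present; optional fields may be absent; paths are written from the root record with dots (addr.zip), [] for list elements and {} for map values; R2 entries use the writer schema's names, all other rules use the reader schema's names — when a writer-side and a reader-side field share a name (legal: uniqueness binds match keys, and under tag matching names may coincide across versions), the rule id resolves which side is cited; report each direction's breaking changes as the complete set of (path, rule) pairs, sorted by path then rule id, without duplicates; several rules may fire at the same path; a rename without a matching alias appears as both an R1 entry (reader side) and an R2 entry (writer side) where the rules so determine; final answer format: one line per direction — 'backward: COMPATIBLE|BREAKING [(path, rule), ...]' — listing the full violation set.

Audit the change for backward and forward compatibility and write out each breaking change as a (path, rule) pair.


in Session below, arrows point writer -> reader
backward analysis of Session with v2 as reader and v1 as writer:
  Color -> Color, writer optional: role aligns to role
  int32 -> int32, writer optional: retries aligns to retries
  int32 -> int32, writer required: version aligns to version
  no writer field matches reader primary
  string -> string, writer optional: email aligns to email
  bytes -> string, writer optional: avatar aligns to avatar
  bool -> float32, writer optional: active aligns to active
  leftover writer field: verified
  R3 fires at active
  R3 fires at avatar
  R2 fires at verified
  => backward: BREAKING (3)
forward analysis of Session with v1 as reader and v2 as writer:
  Color -> Color, writer optional: role aligns to role
  int32 -> int32, writer optional: retries aligns to retries
  int32 -> int32, writer required: version aligns to version
  no writer field matches reader verified
  string -> string, writer optional: email aligns to email
  string -> bytes, writer optional: avatar aligns to avatar
  float32 -> bool, writer optional: active aligns to active
  leftover writer field: primary
  R3 fires at active
  R3 fires at avatar
  R2 fires at primary
  R5 fires at role
  => forward: BREAKING (4)

backward: BREAKING [(active, R3), (avatar, R3), (verified, R2)]; forward: BREAKING [(active, R3), (avatar, R3), (primary, R2), (role, R5)]


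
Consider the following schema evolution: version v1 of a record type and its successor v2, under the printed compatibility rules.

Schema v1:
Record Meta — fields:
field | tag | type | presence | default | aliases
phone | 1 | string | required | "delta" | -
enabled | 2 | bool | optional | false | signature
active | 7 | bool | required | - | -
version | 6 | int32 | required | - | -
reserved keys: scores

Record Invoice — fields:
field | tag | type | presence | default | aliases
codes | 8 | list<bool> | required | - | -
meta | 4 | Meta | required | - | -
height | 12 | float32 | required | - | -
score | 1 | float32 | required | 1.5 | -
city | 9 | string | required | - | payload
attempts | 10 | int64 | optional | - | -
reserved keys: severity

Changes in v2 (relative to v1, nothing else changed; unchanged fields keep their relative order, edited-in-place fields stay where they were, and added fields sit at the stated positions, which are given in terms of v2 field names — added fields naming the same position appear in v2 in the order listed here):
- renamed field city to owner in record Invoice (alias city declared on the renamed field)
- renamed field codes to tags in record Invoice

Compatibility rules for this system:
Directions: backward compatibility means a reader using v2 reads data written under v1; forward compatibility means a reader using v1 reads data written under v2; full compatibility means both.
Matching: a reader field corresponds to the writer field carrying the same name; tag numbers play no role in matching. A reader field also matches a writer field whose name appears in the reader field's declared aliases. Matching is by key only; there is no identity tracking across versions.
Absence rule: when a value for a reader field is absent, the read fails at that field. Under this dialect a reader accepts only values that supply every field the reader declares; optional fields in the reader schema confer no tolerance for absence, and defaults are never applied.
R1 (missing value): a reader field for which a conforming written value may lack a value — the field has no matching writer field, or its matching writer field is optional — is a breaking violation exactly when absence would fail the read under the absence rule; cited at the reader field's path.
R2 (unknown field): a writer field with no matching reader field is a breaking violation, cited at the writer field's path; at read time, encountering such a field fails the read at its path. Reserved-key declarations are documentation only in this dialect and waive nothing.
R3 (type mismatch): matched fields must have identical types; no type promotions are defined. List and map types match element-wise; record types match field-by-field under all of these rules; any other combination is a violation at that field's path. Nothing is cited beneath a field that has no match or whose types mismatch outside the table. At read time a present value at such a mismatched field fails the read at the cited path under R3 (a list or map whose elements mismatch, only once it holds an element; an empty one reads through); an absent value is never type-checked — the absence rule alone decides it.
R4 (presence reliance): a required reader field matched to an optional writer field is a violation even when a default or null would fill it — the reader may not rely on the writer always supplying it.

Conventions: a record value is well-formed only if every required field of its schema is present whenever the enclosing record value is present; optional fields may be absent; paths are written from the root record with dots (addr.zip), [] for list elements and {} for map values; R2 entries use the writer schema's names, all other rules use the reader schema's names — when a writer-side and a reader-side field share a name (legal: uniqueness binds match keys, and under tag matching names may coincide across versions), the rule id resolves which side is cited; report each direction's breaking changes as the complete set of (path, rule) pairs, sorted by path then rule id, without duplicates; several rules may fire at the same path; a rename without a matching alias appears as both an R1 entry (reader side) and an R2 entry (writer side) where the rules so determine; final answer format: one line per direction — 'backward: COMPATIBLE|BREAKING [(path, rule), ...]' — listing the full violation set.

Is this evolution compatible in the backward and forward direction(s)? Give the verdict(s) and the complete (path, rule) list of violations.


backward: BREAKING [(attempts, R1), (codes, R2), (meta.enabled, R1), (tags, R1)]; forward: BREAKING [(attempts, R1), (city, R1), (codes, R1), (meta.enabled, R1), (owner, R2), (tags, R2)]

the writer's type comes first in each Invoice pair
checking backward for Invoice: reader v2 against writer v1:
  tags has no writer counterpart
  meta: paired with writer meta (Meta -> Meta; writer required)
  height: paired with writer height (float32 -> float32; writer required)
  score: paired with writer score (float32 -> float32; writer required)
  owner: paired with writer city (string -> string; writer required)
  attempts: paired with writer attempts (int64 -> int64; writer optional)
  writer codes: unknown to reader
  meta.phone: paired with writer meta.phone (string -> string; writer required)
  meta.enabled: paired with writer meta.enabled (bool -> bool; writer optional)
  meta.active: paired with writer meta.active (bool -> bool; writer required)
  meta.version: paired with writer meta.version (int32 -> int32; writer required)
  breaking: (attempts, R1)
  breaking: (codes, R2)
  breaking: (meta.enabled, R1)
  breaking: (tags, R1)
  backward on Invoice therefore BREAKING (4)
checking forward for Invoice: reader v1 against writer v2:
  codes has no writer counterpart
  meta: paired with writer meta (Meta -> Meta; writer required)
  height: paired with writer height (float32 -> float32; writer required)
  score: paired with writer score (float32 -> float32; writer required)
  city has no writer counterpart
  attempts: paired with writer attempts (int64 -> int64; writer optional)
  writer tags: unknown to reader
  writer owner: unknown to reader
  meta.phone: paired with writer meta.phone (string -> string; writer required)
  meta.enabled: paired with writer meta.enabled (bool -> bool; writer optional)
  meta.active: paired with writer meta.active (bool -> bool; writer required)
  meta.version: paired with writer meta.version (int32 -> int32; writer required)
  breaking: (attempts, R1)
  breaking: (city, R1)
  breaking: (codes, R1)
  breaking: (meta.enabled, R1)
  breaking: (owner, R2)
  breaking: (tags, R2)
  forward on Invoice therefore BREAKING (6)


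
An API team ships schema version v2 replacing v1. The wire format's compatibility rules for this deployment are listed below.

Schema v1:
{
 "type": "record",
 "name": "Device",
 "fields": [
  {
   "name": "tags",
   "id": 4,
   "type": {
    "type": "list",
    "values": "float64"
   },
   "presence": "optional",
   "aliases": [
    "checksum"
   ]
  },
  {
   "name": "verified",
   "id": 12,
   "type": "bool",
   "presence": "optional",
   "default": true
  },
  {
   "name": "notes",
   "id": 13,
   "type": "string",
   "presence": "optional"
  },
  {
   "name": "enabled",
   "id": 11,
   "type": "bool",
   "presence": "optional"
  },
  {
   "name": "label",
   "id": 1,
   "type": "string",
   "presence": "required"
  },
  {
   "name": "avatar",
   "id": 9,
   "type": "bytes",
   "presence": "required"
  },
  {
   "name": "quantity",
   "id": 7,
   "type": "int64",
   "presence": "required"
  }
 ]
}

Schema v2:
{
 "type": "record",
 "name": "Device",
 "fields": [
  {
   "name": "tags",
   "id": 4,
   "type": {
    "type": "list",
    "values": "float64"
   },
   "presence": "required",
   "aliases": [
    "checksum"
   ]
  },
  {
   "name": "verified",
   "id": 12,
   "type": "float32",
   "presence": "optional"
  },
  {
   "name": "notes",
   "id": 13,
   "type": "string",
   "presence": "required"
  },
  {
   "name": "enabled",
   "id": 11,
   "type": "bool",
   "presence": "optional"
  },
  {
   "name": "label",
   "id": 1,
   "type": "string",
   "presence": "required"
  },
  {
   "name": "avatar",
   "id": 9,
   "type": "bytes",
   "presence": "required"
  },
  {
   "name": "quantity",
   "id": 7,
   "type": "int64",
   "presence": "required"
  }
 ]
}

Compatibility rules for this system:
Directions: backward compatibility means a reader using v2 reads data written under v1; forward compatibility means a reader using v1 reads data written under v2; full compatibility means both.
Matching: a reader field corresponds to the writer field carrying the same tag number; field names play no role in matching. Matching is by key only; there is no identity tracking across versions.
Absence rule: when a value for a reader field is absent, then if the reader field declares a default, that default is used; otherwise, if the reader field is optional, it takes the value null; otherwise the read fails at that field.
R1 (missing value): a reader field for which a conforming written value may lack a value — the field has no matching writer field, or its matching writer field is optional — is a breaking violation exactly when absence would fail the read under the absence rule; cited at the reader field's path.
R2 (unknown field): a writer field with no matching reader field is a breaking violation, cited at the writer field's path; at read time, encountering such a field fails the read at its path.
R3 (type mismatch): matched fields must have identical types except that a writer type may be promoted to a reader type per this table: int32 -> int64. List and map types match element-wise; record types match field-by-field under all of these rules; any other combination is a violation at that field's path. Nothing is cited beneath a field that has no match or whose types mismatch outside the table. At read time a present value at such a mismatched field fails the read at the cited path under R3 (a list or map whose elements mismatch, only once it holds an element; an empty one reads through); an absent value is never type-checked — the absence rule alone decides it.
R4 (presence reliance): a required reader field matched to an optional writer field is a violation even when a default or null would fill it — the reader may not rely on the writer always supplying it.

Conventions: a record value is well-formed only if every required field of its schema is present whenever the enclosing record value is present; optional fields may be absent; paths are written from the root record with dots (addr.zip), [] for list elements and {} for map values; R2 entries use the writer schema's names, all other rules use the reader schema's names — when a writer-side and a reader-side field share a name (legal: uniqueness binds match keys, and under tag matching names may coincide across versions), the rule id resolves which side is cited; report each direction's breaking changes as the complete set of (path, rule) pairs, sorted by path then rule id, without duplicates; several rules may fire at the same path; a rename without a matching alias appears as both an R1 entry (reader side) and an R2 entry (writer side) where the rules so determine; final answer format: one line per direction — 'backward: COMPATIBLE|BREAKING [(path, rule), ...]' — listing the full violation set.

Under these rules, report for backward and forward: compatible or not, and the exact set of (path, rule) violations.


backward: BREAKING [(notes, R1), (notes, R4), (tags, R1), (tags, R4), (verified, R3)]; forward: BREAKING [(verified, R3)]

the writer's type comes first in each Device pair
backward for Device (reader v2, writer v1):
  tags <- tags (list<float64> -> list<float64>, writer optional)
  verified <- verified (bool -> float32, writer optional)
  notes <- notes (string -> string, writer optional)
  enabled <- enabled (bool -> bool, writer optional)
  label <- label (string -> string, writer required)
  avatar <- avatar (bytes -> bytes, writer required)
  quantity <- quantity (int64 -> int64, writer required)
  rule R1 violated at notes
  rule R4 violated at notes
  rule R1 violated at tags
  rule R4 violated at tags
  rule R3 violated at verified
  backward on Device therefore BREAKING (5)
forward for Device (reader v1, writer v2):
  tags <- tags (list<float64> -> list<float64>, writer required)
  verified <- verified (float32 -> bool, writer optional)
  notes <- notes (string -> string, writer required)
  enabled <- enabled (bool -> bool, writer optional)
  label <- label (string -> string, writer required)
  avatar <- avatar (bytes -> bytes, writer required)
  quantity <- quantity (int64 -> int64, writer required)
  rule R3 violated at verified
  forward on Device therefore BREAKING (1)


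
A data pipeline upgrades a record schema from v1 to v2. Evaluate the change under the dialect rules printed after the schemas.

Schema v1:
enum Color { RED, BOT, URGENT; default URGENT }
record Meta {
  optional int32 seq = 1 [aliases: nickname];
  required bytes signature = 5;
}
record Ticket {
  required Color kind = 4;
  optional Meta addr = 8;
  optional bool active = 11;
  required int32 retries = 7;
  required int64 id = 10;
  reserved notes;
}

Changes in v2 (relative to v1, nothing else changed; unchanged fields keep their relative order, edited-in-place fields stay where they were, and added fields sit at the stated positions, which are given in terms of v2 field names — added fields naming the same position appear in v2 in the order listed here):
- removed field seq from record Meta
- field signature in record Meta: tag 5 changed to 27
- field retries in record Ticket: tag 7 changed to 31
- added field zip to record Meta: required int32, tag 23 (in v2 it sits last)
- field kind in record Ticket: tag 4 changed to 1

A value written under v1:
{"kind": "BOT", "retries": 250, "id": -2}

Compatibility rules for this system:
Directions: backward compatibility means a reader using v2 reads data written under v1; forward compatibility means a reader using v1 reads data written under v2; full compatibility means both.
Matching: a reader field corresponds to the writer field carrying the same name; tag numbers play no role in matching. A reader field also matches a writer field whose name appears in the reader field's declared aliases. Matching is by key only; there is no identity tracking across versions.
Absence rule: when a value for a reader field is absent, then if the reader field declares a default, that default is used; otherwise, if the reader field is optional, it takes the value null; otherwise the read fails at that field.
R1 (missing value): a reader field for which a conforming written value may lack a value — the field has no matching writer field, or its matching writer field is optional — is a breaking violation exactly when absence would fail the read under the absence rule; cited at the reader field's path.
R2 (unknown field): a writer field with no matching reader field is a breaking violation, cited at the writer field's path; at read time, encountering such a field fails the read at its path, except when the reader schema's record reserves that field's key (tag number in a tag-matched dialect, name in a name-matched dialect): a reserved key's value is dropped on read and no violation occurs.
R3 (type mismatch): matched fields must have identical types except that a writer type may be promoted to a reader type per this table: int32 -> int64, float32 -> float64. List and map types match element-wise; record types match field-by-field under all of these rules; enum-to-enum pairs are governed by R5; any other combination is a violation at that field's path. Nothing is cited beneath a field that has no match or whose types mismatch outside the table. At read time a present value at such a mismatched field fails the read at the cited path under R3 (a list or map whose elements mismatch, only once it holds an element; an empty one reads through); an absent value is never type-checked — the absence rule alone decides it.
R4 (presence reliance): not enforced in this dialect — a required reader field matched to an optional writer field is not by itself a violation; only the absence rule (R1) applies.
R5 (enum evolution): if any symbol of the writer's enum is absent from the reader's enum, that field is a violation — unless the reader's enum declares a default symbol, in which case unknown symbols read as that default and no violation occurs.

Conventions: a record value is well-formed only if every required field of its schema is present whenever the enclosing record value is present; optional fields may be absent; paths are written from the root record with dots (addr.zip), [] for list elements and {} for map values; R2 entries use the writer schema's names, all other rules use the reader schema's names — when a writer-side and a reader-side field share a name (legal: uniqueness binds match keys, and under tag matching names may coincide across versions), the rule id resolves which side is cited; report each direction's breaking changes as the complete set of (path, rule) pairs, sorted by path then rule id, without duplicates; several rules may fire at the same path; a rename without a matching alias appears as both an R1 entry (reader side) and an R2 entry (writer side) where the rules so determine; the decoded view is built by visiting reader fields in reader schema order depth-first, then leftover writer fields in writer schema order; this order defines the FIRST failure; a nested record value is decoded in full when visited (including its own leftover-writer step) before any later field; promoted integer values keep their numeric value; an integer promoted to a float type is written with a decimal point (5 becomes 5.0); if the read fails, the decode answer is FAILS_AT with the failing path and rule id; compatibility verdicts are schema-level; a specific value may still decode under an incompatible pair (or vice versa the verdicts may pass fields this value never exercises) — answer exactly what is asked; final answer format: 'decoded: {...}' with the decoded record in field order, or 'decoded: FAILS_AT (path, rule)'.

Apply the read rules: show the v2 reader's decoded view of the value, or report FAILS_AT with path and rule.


decoded: {"kind": "BOT", "addr": null, "active": null, "retries": 250, "id": -2}

arrows below run writer -> reader for Ticket
decode walk for Ticket under reader schema v2:
  kind := "BOT"
  addr := null (not supplied -> null)
  active := null (not supplied -> null)
  retries := 250
  id := -2
  => decoded: {"kind": "BOT", "addr": null, "active": null, "retries": 250, "id": -2}
checking off the Ticket differences that do not matter here:
  removed field seq from record Meta -> a verdict-level change on Ticket — the shown value reads the same
  field signature in record Meta: tag 5 changed to 27 -> fires no rule on Ticket under this dialect and leaves the result unchanged
  field retries in record Ticket: tag 7 changed to 31 -> fires no rule on Ticket under this dialect and leaves the result unchanged
  added field zip to record Meta: required int32, tag 23 (in v2 it sits last) -> a verdict-level change on Ticket — the shown value reads the same
  field kind in record Ticket: tag 4 changed to 1 -> fires no rule on Ticket under this dialect and leaves the result unchanged


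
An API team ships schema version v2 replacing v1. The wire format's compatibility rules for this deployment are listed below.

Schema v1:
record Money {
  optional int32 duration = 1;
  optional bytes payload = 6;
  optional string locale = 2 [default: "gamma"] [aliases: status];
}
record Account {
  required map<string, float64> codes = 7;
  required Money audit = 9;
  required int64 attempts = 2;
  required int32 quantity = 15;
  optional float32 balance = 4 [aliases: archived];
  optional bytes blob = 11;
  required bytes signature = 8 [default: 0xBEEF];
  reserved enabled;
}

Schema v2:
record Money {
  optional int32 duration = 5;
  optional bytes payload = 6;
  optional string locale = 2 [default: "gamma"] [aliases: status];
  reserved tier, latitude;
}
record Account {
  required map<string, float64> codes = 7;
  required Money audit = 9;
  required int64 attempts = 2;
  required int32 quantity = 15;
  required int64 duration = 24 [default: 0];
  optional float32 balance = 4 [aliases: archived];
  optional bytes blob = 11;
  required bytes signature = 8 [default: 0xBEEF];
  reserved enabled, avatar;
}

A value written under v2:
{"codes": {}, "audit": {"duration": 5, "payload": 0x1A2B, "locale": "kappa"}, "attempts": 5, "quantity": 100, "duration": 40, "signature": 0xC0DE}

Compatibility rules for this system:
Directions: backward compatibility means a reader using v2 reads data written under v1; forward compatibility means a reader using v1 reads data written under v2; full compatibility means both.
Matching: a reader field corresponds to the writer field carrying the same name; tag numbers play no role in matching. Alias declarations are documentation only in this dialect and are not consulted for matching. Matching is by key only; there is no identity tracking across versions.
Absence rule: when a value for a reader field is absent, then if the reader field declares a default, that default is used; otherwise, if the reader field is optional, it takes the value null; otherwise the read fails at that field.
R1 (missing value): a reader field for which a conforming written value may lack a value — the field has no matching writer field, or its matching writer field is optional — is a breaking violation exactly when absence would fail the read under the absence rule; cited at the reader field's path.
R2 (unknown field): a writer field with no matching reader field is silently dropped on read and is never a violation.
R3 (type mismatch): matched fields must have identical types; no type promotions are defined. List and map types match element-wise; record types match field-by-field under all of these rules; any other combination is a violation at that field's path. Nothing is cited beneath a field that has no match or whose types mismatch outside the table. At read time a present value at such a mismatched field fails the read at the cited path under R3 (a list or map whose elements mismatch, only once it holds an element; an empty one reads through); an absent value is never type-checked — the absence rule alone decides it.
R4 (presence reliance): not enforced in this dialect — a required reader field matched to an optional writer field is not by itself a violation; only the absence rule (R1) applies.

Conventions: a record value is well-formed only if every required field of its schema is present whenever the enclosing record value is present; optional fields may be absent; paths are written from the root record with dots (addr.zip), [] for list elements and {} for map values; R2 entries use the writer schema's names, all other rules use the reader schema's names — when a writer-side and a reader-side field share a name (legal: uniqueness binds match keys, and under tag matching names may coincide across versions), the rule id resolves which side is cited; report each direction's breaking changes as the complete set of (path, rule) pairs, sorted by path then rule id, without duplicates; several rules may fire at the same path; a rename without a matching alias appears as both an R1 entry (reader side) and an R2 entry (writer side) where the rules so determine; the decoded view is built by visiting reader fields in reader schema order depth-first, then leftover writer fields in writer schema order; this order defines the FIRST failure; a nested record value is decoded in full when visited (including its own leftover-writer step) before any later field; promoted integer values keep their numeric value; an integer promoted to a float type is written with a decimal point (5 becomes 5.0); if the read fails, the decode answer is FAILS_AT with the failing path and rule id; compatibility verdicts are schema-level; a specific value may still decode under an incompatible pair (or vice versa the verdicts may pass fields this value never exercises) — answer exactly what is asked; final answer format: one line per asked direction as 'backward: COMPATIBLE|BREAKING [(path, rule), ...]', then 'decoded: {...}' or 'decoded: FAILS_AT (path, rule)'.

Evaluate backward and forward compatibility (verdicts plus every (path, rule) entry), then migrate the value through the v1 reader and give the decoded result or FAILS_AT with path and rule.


each type pair in Account: writer, then reader
backward for Account (reader v2, writer v1):
  codes <- codes (map<string, float64> -> map<string, float64>, writer required)
  audit <- audit (Money -> Money, writer required)
  attempts <- attempts (int64 -> int64, writer required)
  quantity <- quantity (int32 -> int32, writer required)
  no writer field matches reader duration
  balance <- balance (float32 -> float32, writer optional)
  blob <- blob (bytes -> bytes, writer optional)
  signature <- signature (bytes -> bytes, writer required)
  audit.duration <- audit.duration (int32 -> int32, writer optional)
  audit.payload <- audit.payload (bytes -> bytes, writer optional)
  audit.locale <- audit.locale (string -> string, writer optional)
  => backward: COMPATIBLE
forward for Account (reader v1, writer v2):
  codes <- codes (map<string, float64> -> map<string, float64>, writer required)
  audit <- audit (Money -> Money, writer required)
  attempts <- attempts (int64 -> int64, writer required)
  quantity <- quantity (int32 -> int32, writer required)
  balance <- balance (float32 -> float32, writer optional)
  blob <- blob (bytes -> bytes, writer optional)
  signature <- signature (bytes -> bytes, writer required)
  writer duration: unknown to reader
  audit.duration <- audit.duration (int32 -> int32, writer optional)
  audit.payload <- audit.payload (bytes -> bytes, writer optional)
  audit.locale <- audit.locale (string -> string, writer optional)
  => forward: COMPATIBLE
decoding the Account value with the v1 reader:
  codes := {}
  audit.duration := 5
  audit.payload := 0x1A2B
  audit.locale := "kappa"
  attempts := 5
  quantity := 100
  balance := null (absent, optional -> null)
  blob := null (absent, optional -> null)
  signature := 0xC0DE
  writer duration: unknown -> dropped
  => decoded: {"codes": {}, "audit": {"duration": 5, "payload": 0x1A2B, "locale": "kappa"}, "attempts": 5, "quantity": 100, "balance": null, "blob": null, "signature": 0xC0DE}

backward: COMPATIBLE []; forward: COMPATIBLE []; decoded: {"codes": {}, "audit": {"duration": 5, "payload": 0x1A2B, "locale": "kappa"}, "attempts": 5, "quantity": 100, "balance": null, "blob": null, "signature": 0xC0DE}
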